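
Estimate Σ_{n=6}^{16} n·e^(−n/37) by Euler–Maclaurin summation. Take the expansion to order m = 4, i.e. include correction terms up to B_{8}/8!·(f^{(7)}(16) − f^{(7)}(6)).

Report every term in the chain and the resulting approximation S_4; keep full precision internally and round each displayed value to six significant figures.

S_4 ≈ 87.9970

∫_6^16 x·e^(−x/37) dx evaluates to 80.2834.
½[f(6) + f(16)] = ½[5.10182 + 10.3829] = 7.74234.
Running total after boundary: 88.0257.
Order-1 term: 1/12 · (0.368311 − 0.712416) = -0.0286755.
Running total after k=1: 87.9970.
Order-2 term: −1/720 · (0.00121707 − 0.00176262) = 7.57705e-07.
Running total after k=2: 87.9970.
Order-3 term: 1/30240 · (1.58152e-06 − 2.19492e-06) = -2.02843e-11.
Running total after k=3: 87.9970.
Order-4 term: −1/1209600 · (1.66108e-09 − 2.26612e-09) = 5.00194e-16.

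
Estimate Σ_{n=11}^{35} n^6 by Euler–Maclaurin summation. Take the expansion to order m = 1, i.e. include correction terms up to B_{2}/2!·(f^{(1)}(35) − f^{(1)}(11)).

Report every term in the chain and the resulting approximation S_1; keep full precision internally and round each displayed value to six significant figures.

S_1 ≈ 1.01347e+10

∫_11^35 x^6 dx evaluates to 9.18854e+09.
½[f(11) + f(35)] = ½[1.77156e+06 + 1.83827e+09] = 9.20019e+08.
Running total after boundary: 1.01086e+10.
Order-1 term: 1/12 · (3.15131e+08 − 966306) = 2.61804e+07.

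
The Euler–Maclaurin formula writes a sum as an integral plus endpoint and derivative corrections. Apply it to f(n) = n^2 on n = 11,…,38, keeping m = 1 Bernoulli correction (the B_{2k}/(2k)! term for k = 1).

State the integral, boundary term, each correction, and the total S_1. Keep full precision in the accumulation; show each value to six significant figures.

S_1 ≈ 18634.0

The integral term ∫_11^38 x^2 dx = 17847.0.
Boundary: ½(f(11) + f(38)) = ½(121.000 + 1444.00) = 782.500.
So far: 18629.5.
Correction k=1: B_{2}/2! · (f^{(1)}(38) − f^{(1)}(11)) = 1/12 · (76.0000 − 22.0000) = 4.50000.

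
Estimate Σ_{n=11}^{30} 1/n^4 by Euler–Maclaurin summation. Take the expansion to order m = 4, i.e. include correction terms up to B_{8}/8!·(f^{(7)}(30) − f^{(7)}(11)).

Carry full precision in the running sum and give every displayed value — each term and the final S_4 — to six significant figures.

S_4 ≈ 0.000274908

Integral: ∫_11^30 1/x^4 dx = 0.000238093.
Boundary: ½(f(11) + f(30)) = ½(6.83013e-05 + 1.23457e-06) = 3.47680e-05.
Integral + boundary = 0.000272861.
Order-1 term: 1/12 · (-1.64609e-07 − (-2.48369e-05)) = 2.05602e-06.
Partial sum through k=1: 0.000274917.
Order-2 term: −1/720 · (-5.48697e-09 − (-6.15790e-06)) = -8.54501e-09.
Partial sum through k=2: 0.000274908.
Order-3 term: 1/30240 · (-3.41411e-10 − (-2.84994e-06)) = 9.42326e-11.
Partial sum through k=3: 0.000274908.
Order-4 term: −1/1209600 · (-3.41411e-11 − (-2.11979e-06)) = -1.75244e-12.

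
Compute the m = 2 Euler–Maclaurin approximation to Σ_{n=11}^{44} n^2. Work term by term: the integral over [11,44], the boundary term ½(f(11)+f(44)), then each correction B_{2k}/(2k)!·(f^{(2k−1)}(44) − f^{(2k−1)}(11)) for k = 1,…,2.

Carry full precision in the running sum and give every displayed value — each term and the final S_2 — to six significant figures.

The integral term ∫_11^44 x^2 dx = 27951.0.
Boundary: ½(f(11) + f(44)) = ½(121.000 + 1936.00) = 1028.50.
Integral + boundary = 28979.5.
Order-1 term: 1/12 · (88.0000 − 22.0000) = 5.50000.
Running total after k=1: 28985.0.
Order-2 term: −1/720 · (0.00000 − 0.00000) = 0.00000.

S_2 ≈ 28985.0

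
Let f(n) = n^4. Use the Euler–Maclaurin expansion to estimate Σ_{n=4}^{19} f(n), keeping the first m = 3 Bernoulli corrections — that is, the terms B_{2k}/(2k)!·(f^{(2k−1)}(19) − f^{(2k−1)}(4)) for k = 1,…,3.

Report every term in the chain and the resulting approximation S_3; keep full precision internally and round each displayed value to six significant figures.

S_3 ≈ 562568

Integral: ∫_4^19 x^4 dx = 495015.
½[f(4) + f(19)] = ½[256.000 + 130321] = 65288.5.
Running total after boundary: 560304.
k=1: B_{2}/(2)! × [f^{(1)}(19) − f^{(1)}(4)] = 1/12 × (27436.0 − 256.000) = 2265.00.
Running total after k=1: 562568.
k=2: B_{4}/(4)! × [f^{(3)}(19) − f^{(3)}(4)] = −1/720 × (456.000 − 96.0000) = -0.500000.
Running total after k=2: 562568.
k=3: B_{6}/(6)! × [f^{(5)}(19) − f^{(5)}(4)] = 1/30240 × (0.00000 − 0.00000) = 0.00000.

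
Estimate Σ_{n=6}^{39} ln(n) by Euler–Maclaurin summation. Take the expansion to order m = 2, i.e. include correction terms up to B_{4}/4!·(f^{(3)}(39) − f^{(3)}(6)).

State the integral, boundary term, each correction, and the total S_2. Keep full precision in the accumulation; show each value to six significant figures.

S_2 ≈ 101.844

Integral: ∫_6^39 ln(x) dx = 99.1283.
Boundary: ½(f(6) + f(39)) = ½(1.79176 + 3.66356) = 2.72766.
Integral + boundary = 101.856.
Order-1 term: 1/12 · (0.0256410 − 0.166667) = -0.0117521.
Partial sum through k=1: 101.844.
Order-2 term: −1/720 · (3.37160e-05 − 0.00925926) = 1.28133e-05.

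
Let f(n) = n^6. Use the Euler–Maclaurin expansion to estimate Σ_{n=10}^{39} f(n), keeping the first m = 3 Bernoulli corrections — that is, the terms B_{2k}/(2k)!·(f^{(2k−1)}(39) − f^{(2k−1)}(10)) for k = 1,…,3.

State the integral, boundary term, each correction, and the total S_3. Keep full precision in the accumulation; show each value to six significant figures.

S_3 ≈ 2.14079e+10

Integral: ∫_10^39 x^6 dx = 1.96030e+10.
Endpoint term: (f(10) + f(39))/2 = (1.00000e+06 + 3.51874e+09)/2 = 1.75987e+09.
So far: 2.13629e+10.
Correction k=1: B_{2}/2! · (f^{(1)}(39) − f^{(1)}(10)) = 1/12 · (5.41345e+08 − 600000) = 4.50621e+07.
After k=1: 2.14079e+10.
Correction k=2: B_{4}/4! · (f^{(3)}(39) − f^{(3)}(10)) = −1/720 · (7.11828e+06 − 120000) = -9719.83.
After k=2: 2.14079e+10.
Correction k=3: B_{6}/6! · (f^{(5)}(39) − f^{(5)}(10)) = 1/30240 · (28080.0 − 7200.00) = 0.690476.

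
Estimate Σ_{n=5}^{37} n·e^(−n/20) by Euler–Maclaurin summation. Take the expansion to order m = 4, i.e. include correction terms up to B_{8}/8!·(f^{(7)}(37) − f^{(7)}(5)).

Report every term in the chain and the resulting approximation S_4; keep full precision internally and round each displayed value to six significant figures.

S_4 ≈ 214.946

The integral term ∫_5^37 x·e^(−x/20) dx = 210.150.
Endpoint term: (f(5) + f(37))/2 = (3.89400 + 5.81778)/2 = 4.85589.
So far: 215.006.
Correction k=1: B_{2}/2! · (f^{(1)}(37) − f^{(1)}(5)) = 1/12 · (-0.133652 − 0.584101) = -0.0598127.
Running total after k=1: 214.946.
Correction k=2: B_{4}/4! · (f^{(3)}(37) − f^{(3)}(5)) = −1/720 · (0.000452057 − 0.00535426) = 6.80861e-06.
Running total after k=2: 214.946.
Correction k=3: B_{6}/6! · (f^{(5)}(37) − f^{(5)}(5)) = 1/30240 · (3.09561e-06 − 2.31206e-05) = -6.62204e-10.
Running total after k=3: 214.946.
Correction k=4: B_{8}/8! · (f^{(7)}(37) − f^{(7)}(5)) = −1/1209600 · (1.26527e-08 − 8.21391e-08) = 5.74458e-14.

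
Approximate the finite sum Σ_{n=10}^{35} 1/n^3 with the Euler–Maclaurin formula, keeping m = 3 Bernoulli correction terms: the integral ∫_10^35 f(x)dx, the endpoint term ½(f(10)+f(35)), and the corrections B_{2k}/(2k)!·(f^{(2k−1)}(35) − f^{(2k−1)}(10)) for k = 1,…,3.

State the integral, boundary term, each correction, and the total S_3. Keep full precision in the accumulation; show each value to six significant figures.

∫_10^35 1/x^3 dx evaluates to 0.00459184.
½[f(10) + f(35)] = ½[0.00100000 + 2.33236e-05] = 0.000511662.
Integral + boundary = 0.00510350.
Correction k=1: B_{2}/2! · (f^{(1)}(35) − f^{(1)}(10)) = 1/12 · (-1.99917e-06 − (-0.000300000)) = 2.48334e-05.
Running total after k=1: 0.00512833.
Correction k=2: B_{4}/4! · (f^{(3)}(35) − f^{(3)}(10)) = −1/720 · (-3.26395e-08 − (-6.00000e-05)) = -8.32880e-08.
Running total after k=2: 0.00512825.
Correction k=3: B_{6}/6! · (f^{(5)}(35) − f^{(5)}(10)) = 1/30240 · (-1.11907e-09 − (-2.52000e-05)) = 8.33296e-10.

S_3 ≈ 0.00512825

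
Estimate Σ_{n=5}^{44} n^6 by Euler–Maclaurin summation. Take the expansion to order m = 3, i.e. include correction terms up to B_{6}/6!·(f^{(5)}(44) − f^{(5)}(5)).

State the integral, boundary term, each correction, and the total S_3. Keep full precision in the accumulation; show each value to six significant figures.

The integral term ∫_5^44 x^6 dx = 4.56111e+10.
Boundary: ½(f(5) + f(44)) = ½(15625.0 + 7.25631e+09) = 3.62816e+09.
Integral + boundary = 4.92393e+10.
Correction k=1: B_{2}/2! · (f^{(1)}(44) − f^{(1)}(5)) = 1/12 · (9.89497e+08 − 18750.0) = 8.24565e+07.
Partial sum through k=1: 4.93217e+10.
Correction k=2: B_{4}/4! · (f^{(3)}(44) − f^{(3)}(5)) = −1/720 · (1.02221e+07 − 15000.0) = -14176.5.
Partial sum through k=2: 4.93217e+10.
Correction k=3: B_{6}/6! · (f^{(5)}(44) − f^{(5)}(5)) = 1/30240 · (31680.0 − 3600.00) = 0.928571.

S_3 ≈ 4.93217e+10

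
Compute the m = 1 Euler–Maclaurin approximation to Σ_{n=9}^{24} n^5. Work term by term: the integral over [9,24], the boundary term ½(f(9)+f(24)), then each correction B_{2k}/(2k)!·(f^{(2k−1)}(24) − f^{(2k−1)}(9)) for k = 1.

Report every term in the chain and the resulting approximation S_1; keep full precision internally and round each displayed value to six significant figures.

S_1 ≈ 3.59083e+07

∫_9^24 x^5 dx evaluates to 3.17619e+07.
Endpoint term: (f(9) + f(24))/2 = (59049.0 + 7.96262e+06)/2 = 4.01084e+06.
So far: 3.57728e+07.
Order-1 term: 1/12 · (1.65888e+06 − 32805.0) = 135506.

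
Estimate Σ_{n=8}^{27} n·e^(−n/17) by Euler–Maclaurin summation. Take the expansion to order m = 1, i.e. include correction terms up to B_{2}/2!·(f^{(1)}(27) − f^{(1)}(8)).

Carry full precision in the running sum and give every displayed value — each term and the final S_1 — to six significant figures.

The integral term ∫_8^27 x·e^(−x/17) dx = 112.664.
Boundary: ½(f(8) + f(27)) = ½(4.99708 + 5.51572) = 5.25640.
So far: 117.920.
Order-1 term: 1/12 · (-0.120168 − 0.330689) = -0.0375714.

S_1 ≈ 117.883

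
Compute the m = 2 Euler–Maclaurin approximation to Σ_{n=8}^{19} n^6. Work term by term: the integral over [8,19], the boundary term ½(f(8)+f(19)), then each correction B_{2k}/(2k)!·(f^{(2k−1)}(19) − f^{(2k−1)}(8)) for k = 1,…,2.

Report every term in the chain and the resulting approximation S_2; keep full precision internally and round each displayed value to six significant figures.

S_2 ≈ 1.52271e+08

∫_8^19 x^6 dx evaluates to 1.27396e+08.
½[f(8) + f(19)] = ½[262144 + 4.70459e+07] = 2.36540e+07.
Running total after boundary: 1.51050e+08.
k=1: B_{2}/(2)! × [f^{(1)}(19) − f^{(1)}(8)] = 1/12 × (1.48566e+07 − 196608) = 1.22167e+06.
After k=1: 1.52272e+08.
k=2: B_{4}/(4)! × [f^{(3)}(19) − f^{(3)}(8)] = −1/720 × (823080 − 61440.0) = -1057.83.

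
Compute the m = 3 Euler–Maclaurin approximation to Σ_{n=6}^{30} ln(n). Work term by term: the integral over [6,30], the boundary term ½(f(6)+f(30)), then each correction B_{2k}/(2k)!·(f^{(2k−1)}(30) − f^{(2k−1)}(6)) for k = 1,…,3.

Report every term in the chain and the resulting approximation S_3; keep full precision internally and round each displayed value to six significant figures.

The integral term ∫_6^30 ln(x) dx = 67.2854.
Endpoint term: (f(6) + f(30))/2 = (1.79176 + 3.40120)/2 = 2.59648.
Integral + boundary = 69.8818.
Correction k=1: B_{2}/2! · (f^{(1)}(30) − f^{(1)}(6)) = 1/12 · (0.0333333 − 0.166667) = -0.0111111.
Partial sum through k=1: 69.8707.
Correction k=2: B_{4}/4! · (f^{(3)}(30) − f^{(3)}(6)) = −1/720 · (7.40741e-05 − 0.00925926) = 1.27572e-05.
Partial sum through k=2: 69.8707.
Correction k=3: B_{6}/6! · (f^{(5)}(30) − f^{(5)}(6)) = 1/30240 · (9.87654e-07 − 0.00308642) = -1.02031e-07.

S_3 ≈ 69.8707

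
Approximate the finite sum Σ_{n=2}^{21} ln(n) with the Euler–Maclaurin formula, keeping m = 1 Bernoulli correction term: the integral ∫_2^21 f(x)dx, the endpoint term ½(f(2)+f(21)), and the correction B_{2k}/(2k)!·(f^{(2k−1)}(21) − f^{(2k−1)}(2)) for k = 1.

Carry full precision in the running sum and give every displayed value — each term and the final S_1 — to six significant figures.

S_1 ≈ 45.3798

The integral term ∫_2^21 ln(x) dx = 43.5487.
½[f(2) + f(21)] = ½[0.693147 + 3.04452] = 1.86883.
Integral + boundary = 45.4175.
Order-1 term: 1/12 · (0.0476190 − 0.500000) = -0.0376984.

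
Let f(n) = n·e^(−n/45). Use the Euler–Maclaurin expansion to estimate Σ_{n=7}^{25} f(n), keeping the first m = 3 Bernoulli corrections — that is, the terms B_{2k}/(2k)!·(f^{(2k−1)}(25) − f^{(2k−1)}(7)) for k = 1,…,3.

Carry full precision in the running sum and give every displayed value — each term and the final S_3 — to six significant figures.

S_3 ≈ 205.704

∫_7^25 x·e^(−x/45) dx evaluates to 195.575.
½[f(7) + f(25)] = ½[5.99158 + 14.3438] = 10.1677.
Running total after boundary: 205.743.
Order-1 term: 1/12 · (0.255002 − 0.722793) = -0.0389827.
After k=1: 205.704.
Order-2 term: −1/720 · (0.000692597 − 0.00120231) = 7.07931e-07.
After k=2: 205.704.
Order-3 term: 1/30240 · (6.21860e-07 − 1.01120e-06) = -1.28750e-11.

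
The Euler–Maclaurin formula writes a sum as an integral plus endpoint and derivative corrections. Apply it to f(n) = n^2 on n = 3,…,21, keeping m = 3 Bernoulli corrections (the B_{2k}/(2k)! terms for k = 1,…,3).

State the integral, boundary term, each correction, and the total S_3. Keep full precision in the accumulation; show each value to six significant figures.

Integral: ∫_3^21 x^2 dx = 3078.00.
Boundary: ½(f(3) + f(21)) = ½(9.00000 + 441.000) = 225.000.
Running total after boundary: 3303.00.
Order-1 term: 1/12 · (42.0000 − 6.00000) = 3.00000.
Running total after k=1: 3306.00.
Order-2 term: −1/720 · (0.00000 − 0.00000) = 0.00000.
Running total after k=2: 3306.00.
Order-3 term: 1/30240 · (0.00000 − 0.00000) = 0.00000.

S_3 ≈ 3306.00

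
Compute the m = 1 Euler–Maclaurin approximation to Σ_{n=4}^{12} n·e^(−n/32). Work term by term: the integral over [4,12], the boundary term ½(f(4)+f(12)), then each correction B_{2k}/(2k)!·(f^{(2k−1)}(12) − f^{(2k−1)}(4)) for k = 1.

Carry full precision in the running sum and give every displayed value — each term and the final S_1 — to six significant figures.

Integral: ∫_4^12 x·e^(−x/32) dx = 48.9331.
Endpoint term: (f(4) + f(12))/2 = (3.52999 + 8.24747)/2 = 5.88873.
Integral + boundary = 54.8219.
Correction k=1: B_{2}/2! · (f^{(1)}(12) − f^{(1)}(4)) = 1/12 · (0.429556 − 0.772185) = -0.0285524.

S_1 ≈ 54.7933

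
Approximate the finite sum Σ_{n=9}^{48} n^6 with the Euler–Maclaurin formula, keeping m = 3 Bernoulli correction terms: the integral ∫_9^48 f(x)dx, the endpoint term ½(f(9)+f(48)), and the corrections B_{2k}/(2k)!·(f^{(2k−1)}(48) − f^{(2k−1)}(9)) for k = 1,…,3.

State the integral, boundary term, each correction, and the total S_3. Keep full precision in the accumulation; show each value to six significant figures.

S_3 ≈ 9.01091e+10

Integral: ∫_9^48 x^6 dx = 8.38662e+10.
Boundary: ½(f(9) + f(48)) = ½(531441 + 1.22306e+10) = 6.11556e+09.
So far: 8.99818e+10.
Order-1 term: 1/12 · (1.52882e+09 − 354294) = 1.27372e+08.
Running total after k=1: 9.01092e+10.
Order-2 term: −1/720 · (1.32710e+07 − 87480.0) = -18310.5.
Running total after k=2: 9.01091e+10.
Order-3 term: 1/30240 · (34560.0 − 6480.00) = 0.928571.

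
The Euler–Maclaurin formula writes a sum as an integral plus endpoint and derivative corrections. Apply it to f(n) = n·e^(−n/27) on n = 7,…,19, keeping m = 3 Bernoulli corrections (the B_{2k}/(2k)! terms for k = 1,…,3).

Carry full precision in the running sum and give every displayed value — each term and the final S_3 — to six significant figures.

S_3 ≈ 101.236

The integral term ∫_7^19 x·e^(−x/27) dx = 93.8710.
½[f(7) + f(19)] = ½[5.40136 + 9.40024] = 7.40080.
Running total after boundary: 101.272.
k=1: B_{2}/(2)! × [f^{(1)}(19) − f^{(1)}(7)] = 1/12 × (0.146592 − 0.571573) = -0.0354150.
Partial sum through k=1: 101.236.
k=2: B_{4}/(4)! × [f^{(3)}(19) − f^{(3)}(7)] = −1/720 × (0.00155842 − 0.00290099) = 1.86467e-06.
Partial sum through k=2: 101.236.
k=3: B_{6}/(6)! × [f^{(5)}(19) − f^{(5)}(7)] = 1/30240 × (3.99967e-06 − 6.88329e-06) = -9.53578e-11.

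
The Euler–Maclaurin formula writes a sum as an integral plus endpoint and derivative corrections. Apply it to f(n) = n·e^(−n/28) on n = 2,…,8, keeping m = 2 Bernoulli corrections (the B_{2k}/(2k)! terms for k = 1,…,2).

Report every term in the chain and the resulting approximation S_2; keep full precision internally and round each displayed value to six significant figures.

S_2 ≈ 28.5133

The integral term ∫_2^8 x·e^(−x/28) dx = 24.6036.
½[f(2) + f(8)] = ½[1.86213 + 6.01182] = 3.93697.
Running total after boundary: 28.5406.
Order-1 term: 1/12 · (0.536769 − 0.864558) = -0.0273157.
Partial sum through k=1: 28.5133.
Order-2 term: −1/720 · (0.00260169 − 0.00347791) = 1.21698e-06.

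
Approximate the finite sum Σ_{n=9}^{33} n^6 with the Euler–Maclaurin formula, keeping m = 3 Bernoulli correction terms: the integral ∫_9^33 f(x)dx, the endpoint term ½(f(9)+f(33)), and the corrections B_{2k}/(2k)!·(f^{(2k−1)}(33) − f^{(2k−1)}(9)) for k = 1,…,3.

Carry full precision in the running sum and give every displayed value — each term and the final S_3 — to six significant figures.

Integral: ∫_9^33 x^6 dx = 6.08767e+09.
Endpoint term: (f(9) + f(33))/2 = (531441 + 1.29147e+09)/2 = 6.46000e+08.
So far: 6.73367e+09.
Order-1 term: 1/12 · (2.34812e+08 − 354294) = 1.95382e+07.
Running total after k=1: 6.75320e+09.
Order-2 term: −1/720 · (4.31244e+06 − 87480.0) = -5868.00.
Running total after k=2: 6.75320e+09.
Order-3 term: 1/30240 · (23760.0 − 6480.00) = 0.571429.

S_3 ≈ 6.75320e+09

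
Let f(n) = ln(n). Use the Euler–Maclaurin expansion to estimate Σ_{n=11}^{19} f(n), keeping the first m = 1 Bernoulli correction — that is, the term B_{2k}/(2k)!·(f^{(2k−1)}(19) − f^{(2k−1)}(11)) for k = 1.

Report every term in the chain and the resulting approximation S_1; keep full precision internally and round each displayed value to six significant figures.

∫_11^19 ln(x) dx evaluates to 21.5675.
Boundary: ½(f(11) + f(19)) = ½(2.39790 + 2.94444) = 2.67117.
Integral + boundary = 24.2387.
k=1: B_{2}/(2)! × [f^{(1)}(19) − f^{(1)}(11)] = 1/12 × (0.0526316 − 0.0909091) = -0.00318979.

S_1 ≈ 24.2355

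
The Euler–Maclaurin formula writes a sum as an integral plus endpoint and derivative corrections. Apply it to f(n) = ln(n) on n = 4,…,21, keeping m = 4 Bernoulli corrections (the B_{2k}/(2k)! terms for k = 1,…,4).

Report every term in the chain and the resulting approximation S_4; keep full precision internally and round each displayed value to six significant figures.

∫_4^21 ln(x) dx evaluates to 41.3898.
Boundary: ½(f(4) + f(21)) = ½(1.38629 + 3.04452) = 2.21541.
So far: 43.6052.
Correction k=1: B_{2}/2! · (f^{(1)}(21) − f^{(1)}(4)) = 1/12 · (0.0476190 − 0.250000) = -0.0168651.
After k=1: 43.5883.
Correction k=2: B_{4}/4! · (f^{(3)}(21) − f^{(3)}(4)) = −1/720 · (0.000215959 − 0.0312500) = 4.31028e-05.
After k=2: 43.5884.
Correction k=3: B_{6}/6! · (f^{(5)}(21) − f^{(5)}(4)) = 1/30240 · (5.87645e-06 − 0.0234375) = -7.74855e-07.
After k=3: 43.5884.
Correction k=4: B_{8}/8! · (f^{(7)}(21) − f^{(7)}(4)) = −1/1209600 · (3.99758e-07 − 0.0439453) = 3.63301e-08.

S_4 ≈ 43.5884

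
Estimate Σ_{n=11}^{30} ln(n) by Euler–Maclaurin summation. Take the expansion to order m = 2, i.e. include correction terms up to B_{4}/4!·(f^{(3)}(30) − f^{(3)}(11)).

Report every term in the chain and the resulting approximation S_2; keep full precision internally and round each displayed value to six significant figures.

S_2 ≈ 59.5538

Integral: ∫_11^30 ln(x) dx = 56.6591.
Endpoint term: (f(11) + f(30))/2 = (2.39790 + 3.40120)/2 = 2.89955.
Running total after boundary: 59.5586.
k=1: B_{2}/(2)! × [f^{(1)}(30) − f^{(1)}(11)] = 1/12 × (0.0333333 − 0.0909091) = -0.00479798.
After k=1: 59.5538.
k=2: B_{4}/(4)! × [f^{(3)}(30) − f^{(3)}(11)] = −1/720 × (7.40741e-05 − 0.00150263) = 1.98410e-06.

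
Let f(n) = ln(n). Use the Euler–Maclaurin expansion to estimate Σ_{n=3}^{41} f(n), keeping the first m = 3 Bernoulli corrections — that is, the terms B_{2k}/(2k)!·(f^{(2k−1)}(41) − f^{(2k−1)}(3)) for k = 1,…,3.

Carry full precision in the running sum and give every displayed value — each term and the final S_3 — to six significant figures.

S_3 ≈ 113.341

Integral: ∫_3^41 ln(x) dx = 110.961.
Boundary: ½(f(3) + f(41)) = ½(1.09861 + 3.71357) = 2.40609.
Integral + boundary = 113.367.
Correction k=1: B_{2}/2! · (f^{(1)}(41) − f^{(1)}(3)) = 1/12 · (0.0243902 − 0.333333) = -0.0257453.
After k=1: 113.341.
Correction k=2: B_{4}/4! · (f^{(3)}(41) − f^{(3)}(3)) = −1/720 · (2.90187e-05 − 0.0740741) = 0.000102840.
After k=2: 113.341.
Correction k=3: B_{6}/6! · (f^{(5)}(41) − f^{(5)}(3)) = 1/30240 · (2.07153e-07 − 0.0987654) = -3.26605e-06.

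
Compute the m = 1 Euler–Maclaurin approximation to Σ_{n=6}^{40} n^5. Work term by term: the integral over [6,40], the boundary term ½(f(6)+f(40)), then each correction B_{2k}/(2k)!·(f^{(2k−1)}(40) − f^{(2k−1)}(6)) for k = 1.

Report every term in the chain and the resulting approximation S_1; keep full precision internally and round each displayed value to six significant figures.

∫_6^40 x^5 dx evaluates to 6.82659e+08.
Boundary: ½(f(6) + f(40)) = ½(7776.00 + 1.02400e+08) = 5.12039e+07.
Running total after boundary: 7.33863e+08.
Order-1 term: 1/12 · (1.28000e+07 − 6480.00) = 1.06613e+06.

S_1 ≈ 7.34929e+08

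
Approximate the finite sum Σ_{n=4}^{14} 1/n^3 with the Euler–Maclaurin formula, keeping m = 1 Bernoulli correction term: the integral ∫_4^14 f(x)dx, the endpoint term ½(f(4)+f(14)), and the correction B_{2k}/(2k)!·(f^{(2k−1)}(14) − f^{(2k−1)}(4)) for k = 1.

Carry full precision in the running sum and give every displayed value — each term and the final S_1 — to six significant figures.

The integral term ∫_4^14 1/x^3 dx = 0.0286990.
Boundary: ½(f(4) + f(14)) = ½(0.0156250 + 0.000364431) = 0.00799472.
Integral + boundary = 0.0366937.
k=1: B_{2}/(2)! × [f^{(1)}(14) − f^{(1)}(4)] = 1/12 × (-7.80925e-05 − (-0.0117188)) = 0.000970055.

S_1 ≈ 0.0376638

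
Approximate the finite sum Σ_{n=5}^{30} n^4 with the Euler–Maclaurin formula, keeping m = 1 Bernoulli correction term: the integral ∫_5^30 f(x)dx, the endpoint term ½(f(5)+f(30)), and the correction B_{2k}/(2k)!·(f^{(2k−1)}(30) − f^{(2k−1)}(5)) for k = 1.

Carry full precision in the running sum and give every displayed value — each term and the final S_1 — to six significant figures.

S_1 ≈ 5.27365e+06

∫_5^30 x^4 dx evaluates to 4.85938e+06.
Endpoint term: (f(5) + f(30))/2 = (625.000 + 810000)/2 = 405312.
Integral + boundary = 5.26469e+06.
Correction k=1: B_{2}/2! · (f^{(1)}(30) − f^{(1)}(5)) = 1/12 · (108000 − 500.000) = 8958.33.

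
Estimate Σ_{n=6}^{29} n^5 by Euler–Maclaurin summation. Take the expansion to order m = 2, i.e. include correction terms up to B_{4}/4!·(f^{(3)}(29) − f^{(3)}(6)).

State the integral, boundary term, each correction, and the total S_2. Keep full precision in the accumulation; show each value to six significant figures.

S_2 ≈ 1.09683e+08

The integral term ∫_6^29 x^5 dx = 9.91294e+07.
Boundary: ½(f(6) + f(29)) = ½(7776.00 + 2.05111e+07) = 1.02595e+07.
Running total after boundary: 1.09389e+08.
k=1: B_{2}/(2)! × [f^{(1)}(29) − f^{(1)}(6)] = 1/12 × (3.53640e+06 − 6480.00) = 294160.
Partial sum through k=1: 1.09683e+08.
k=2: B_{4}/(4)! × [f^{(3)}(29) − f^{(3)}(6)] = −1/720 × (50460.0 − 2160.00) = -67.0833.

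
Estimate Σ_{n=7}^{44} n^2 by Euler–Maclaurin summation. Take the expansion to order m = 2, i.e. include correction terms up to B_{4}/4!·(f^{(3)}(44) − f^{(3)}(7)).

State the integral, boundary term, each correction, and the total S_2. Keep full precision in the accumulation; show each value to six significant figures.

S_2 ≈ 29279.0

Integral: ∫_7^44 x^2 dx = 28280.3.
½[f(7) + f(44)] = ½[49.0000 + 1936.00] = 992.500.
Integral + boundary = 29272.8.
Correction k=1: B_{2}/2! · (f^{(1)}(44) − f^{(1)}(7)) = 1/12 · (88.0000 − 14.0000) = 6.16667.
Running total after k=1: 29279.0.
Correction k=2: B_{4}/4! · (f^{(3)}(44) − f^{(3)}(7)) = −1/720 · (0.00000 − 0.00000) = 0.00000.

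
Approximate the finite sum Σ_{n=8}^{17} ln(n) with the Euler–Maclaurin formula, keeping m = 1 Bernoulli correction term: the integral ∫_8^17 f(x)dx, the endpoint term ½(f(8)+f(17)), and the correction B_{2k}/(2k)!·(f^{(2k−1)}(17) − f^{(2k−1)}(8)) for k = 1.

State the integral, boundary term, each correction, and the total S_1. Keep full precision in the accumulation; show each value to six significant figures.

S_1 ≈ 24.9799

∫_8^17 ln(x) dx evaluates to 22.5291.
½[f(8) + f(17)] = ½[2.07944 + 2.83321] = 2.45633.
Integral + boundary = 24.9854.
Correction k=1: B_{2}/2! · (f^{(1)}(17) − f^{(1)}(8)) = 1/12 · (0.0588235 − 0.125000) = -0.00551471.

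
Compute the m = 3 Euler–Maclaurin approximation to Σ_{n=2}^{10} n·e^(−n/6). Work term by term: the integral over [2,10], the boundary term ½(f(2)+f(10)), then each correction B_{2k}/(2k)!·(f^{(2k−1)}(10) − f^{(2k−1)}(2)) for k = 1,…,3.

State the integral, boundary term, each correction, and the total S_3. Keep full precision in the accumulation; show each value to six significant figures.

S_3 ≈ 17.8721

Integral: ∫_2^10 x·e^(−x/6) dx = 16.2614.
Boundary: ½(f(2) + f(10)) = ½(1.43306 + 1.88876) = 1.66091.
Running total after boundary: 17.9224.
Order-1 term: 1/12 · (-0.125917 − 0.477688) = -0.0503004.
Partial sum through k=1: 17.8721.
Order-2 term: −1/720 · (0.00699539 − 0.0530764) = 6.40014e-05.
Partial sum through k=2: 17.8721.
Order-3 term: 1/30240 · (0.000485791 − 0.00258010) = -6.92563e-08.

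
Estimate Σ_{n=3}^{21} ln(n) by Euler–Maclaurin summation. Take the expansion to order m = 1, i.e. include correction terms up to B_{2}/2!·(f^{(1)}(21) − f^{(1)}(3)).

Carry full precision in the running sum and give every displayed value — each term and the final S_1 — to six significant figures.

S_1 ≈ 44.6869

Integral: ∫_3^21 ln(x) dx = 42.6391.
Endpoint term: (f(3) + f(21))/2 = (1.09861 + 3.04452)/2 = 2.07157.
Integral + boundary = 44.7107.
Order-1 term: 1/12 · (0.0476190 − 0.333333) = -0.0238095.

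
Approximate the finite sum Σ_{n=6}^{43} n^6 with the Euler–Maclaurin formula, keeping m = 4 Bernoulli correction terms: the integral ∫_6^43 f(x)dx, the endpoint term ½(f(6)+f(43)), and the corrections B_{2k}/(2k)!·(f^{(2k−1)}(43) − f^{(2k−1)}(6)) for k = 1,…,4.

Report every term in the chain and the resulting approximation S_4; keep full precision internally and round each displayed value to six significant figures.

S_4 ≈ 4.20654e+10

Integral: ∫_6^43 x^6 dx = 3.88312e+10.
Boundary: ½(f(6) + f(43)) = ½(46656.0 + 6.32136e+09) = 3.16070e+09.
Running total after boundary: 4.19919e+10.
Order-1 term: 1/12 · (8.82051e+08 − 46656.0) = 7.35003e+07.
Partial sum through k=1: 4.20654e+10.
Order-2 term: −1/720 · (9.54084e+06 − 25920.0) = -13215.2.
Partial sum through k=2: 4.20654e+10.
Order-3 term: 1/30240 · (30960.0 − 4320.00) = 0.880952.
Partial sum through k=3: 4.20654e+10.
Order-4 term: −1/1209600 · (0.00000 − 0.00000) = 0.00000.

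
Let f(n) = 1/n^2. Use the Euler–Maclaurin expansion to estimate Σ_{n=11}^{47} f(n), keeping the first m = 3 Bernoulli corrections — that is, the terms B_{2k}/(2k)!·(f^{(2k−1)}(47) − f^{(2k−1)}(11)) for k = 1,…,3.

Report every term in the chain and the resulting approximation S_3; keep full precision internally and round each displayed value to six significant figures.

∫_11^47 1/x^2 dx evaluates to 0.0696325.
Boundary: ½(f(11) + f(47)) = ½(0.00826446 + 0.000452694) = 0.00435858.
So far: 0.0739911.
Order-1 term: 1/12 · (-1.92636e-05 − (-0.00150263)) = 0.000123614.
Running total after k=1: 0.0741147.
Order-2 term: −1/720 · (-1.04646e-07 − (-0.000149021)) = -2.06828e-07.
Running total after k=2: 0.0741145.
Order-3 term: 1/30240 · (-1.42117e-09 − (-3.69474e-05)) = 1.22176e-09.

S_3 ≈ 0.0741145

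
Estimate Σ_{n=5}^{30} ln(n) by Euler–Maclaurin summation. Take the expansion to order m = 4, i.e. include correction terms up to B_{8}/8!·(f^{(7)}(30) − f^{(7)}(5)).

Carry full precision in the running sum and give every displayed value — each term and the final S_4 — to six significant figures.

S_4 ≈ 71.4802

∫_5^30 ln(x) dx evaluates to 68.9887.
Endpoint term: (f(5) + f(30))/2 = (1.60944 + 3.40120)/2 = 2.50532.
Integral + boundary = 71.4940.
k=1: B_{2}/(2)! × [f^{(1)}(30) − f^{(1)}(5)] = 1/12 × (0.0333333 − 0.200000) = -0.0138889.
Running total after k=1: 71.4802.
k=2: B_{4}/(4)! × [f^{(3)}(30) − f^{(3)}(5)] = −1/720 × (7.40741e-05 − 0.0160000) = 2.21193e-05.
Running total after k=2: 71.4802.
k=3: B_{6}/(6)! × [f^{(5)}(30) − f^{(5)}(5)] = 1/30240 × (9.87654e-07 − 0.00768000) = -2.53936e-07.
Running total after k=3: 71.4802.
k=4: B_{8}/(8)! × [f^{(7)}(30) − f^{(7)}(5)] = −1/1209600 × (3.29218e-08 − 0.00921600) = 7.61902e-09.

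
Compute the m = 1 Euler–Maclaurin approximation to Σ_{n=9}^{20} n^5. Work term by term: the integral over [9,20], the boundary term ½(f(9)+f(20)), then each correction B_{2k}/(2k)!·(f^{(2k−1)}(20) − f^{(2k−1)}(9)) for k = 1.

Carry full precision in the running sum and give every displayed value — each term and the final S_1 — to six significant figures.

∫_9^20 x^5 dx evaluates to 1.05781e+07.
Boundary: ½(f(9) + f(20)) = ½(59049.0 + 3.20000e+06) = 1.62952e+06.
Integral + boundary = 1.22076e+07.
Order-1 term: 1/12 · (800000 − 32805.0) = 63932.9.

S_1 ≈ 1.22716e+07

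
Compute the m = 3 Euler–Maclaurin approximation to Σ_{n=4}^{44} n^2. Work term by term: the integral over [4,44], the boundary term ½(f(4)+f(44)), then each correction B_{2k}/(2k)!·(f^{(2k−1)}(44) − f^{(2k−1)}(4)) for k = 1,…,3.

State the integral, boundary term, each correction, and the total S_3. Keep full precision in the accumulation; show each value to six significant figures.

S_3 ≈ 29356.0

∫_4^44 x^2 dx evaluates to 28373.3.
½[f(4) + f(44)] = ½[16.0000 + 1936.00] = 976.000.
Integral + boundary = 29349.3.
Correction k=1: B_{2}/2! · (f^{(1)}(44) − f^{(1)}(4)) = 1/12 · (88.0000 − 8.00000) = 6.66667.
After k=1: 29356.0.
Correction k=2: B_{4}/4! · (f^{(3)}(44) − f^{(3)}(4)) = −1/720 · (0.00000 − 0.00000) = 0.00000.
After k=2: 29356.0.
Correction k=3: B_{6}/6! · (f^{(5)}(44) − f^{(5)}(4)) = 1/30240 · (0.00000 − 0.00000) = 0.00000.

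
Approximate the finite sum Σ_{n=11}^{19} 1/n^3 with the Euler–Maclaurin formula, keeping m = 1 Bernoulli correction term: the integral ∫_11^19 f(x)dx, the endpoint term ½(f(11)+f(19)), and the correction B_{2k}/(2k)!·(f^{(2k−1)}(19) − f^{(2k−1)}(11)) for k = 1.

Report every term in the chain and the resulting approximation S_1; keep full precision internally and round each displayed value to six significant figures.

S_1 ≈ 0.00321090

The integral term ∫_11^19 1/x^3 dx = 0.00274719.
Endpoint term: (f(11) + f(19))/2 = (0.000751315 + 0.000145794)/2 = 0.000448554.
Integral + boundary = 0.00319574.
Order-1 term: 1/12 · (-2.30201e-05 − (-0.000204904)) = 1.51570e-05.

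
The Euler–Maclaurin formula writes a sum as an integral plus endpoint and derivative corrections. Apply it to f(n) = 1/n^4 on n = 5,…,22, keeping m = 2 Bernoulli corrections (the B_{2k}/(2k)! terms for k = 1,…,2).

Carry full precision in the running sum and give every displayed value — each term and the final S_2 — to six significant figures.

S_2 ≈ 0.00354197

Integral: ∫_5^22 1/x^4 dx = 0.00263536.
½[f(5) + f(22)] = ½[0.00160000 + 4.26883e-06] = 0.000802134.
Running total after boundary: 0.00343750.
Correction k=1: B_{2}/2! · (f^{(1)}(22) − f^{(1)}(5)) = 1/12 · (-7.76152e-07 − (-0.00128000)) = 0.000106602.
Running total after k=1: 0.00354410.
Correction k=2: B_{4}/4! · (f^{(3)}(22) − f^{(3)}(5)) = −1/720 · (-4.81086e-08 − (-0.00153600)) = -2.13327e-06.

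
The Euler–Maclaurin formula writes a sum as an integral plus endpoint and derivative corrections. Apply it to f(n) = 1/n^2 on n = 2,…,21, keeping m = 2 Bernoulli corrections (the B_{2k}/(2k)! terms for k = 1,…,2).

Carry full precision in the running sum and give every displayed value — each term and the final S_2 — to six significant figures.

S_2 ≈ 0.598288

∫_2^21 1/x^2 dx evaluates to 0.452381.
Boundary: ½(f(2) + f(21)) = ½(0.250000 + 0.00226757) = 0.126134.
Running total after boundary: 0.578515.
k=1: B_{2}/(2)! × [f^{(1)}(21) − f^{(1)}(2)] = 1/12 × (-0.000215959 − (-0.250000)) = 0.0208153.
After k=1: 0.599330.
k=2: B_{4}/(4)! × [f^{(3)}(21) − f^{(3)}(2)] = −1/720 × (-5.87645e-06 − (-0.750000)) = -0.00104166.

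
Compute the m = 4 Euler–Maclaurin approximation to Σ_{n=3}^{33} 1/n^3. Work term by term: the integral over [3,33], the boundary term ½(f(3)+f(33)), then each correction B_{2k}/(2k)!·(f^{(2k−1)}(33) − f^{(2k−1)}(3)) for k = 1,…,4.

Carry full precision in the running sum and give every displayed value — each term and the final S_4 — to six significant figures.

Integral: ∫_3^33 1/x^3 dx = 0.0550964.
½[f(3) + f(33)] = ½[0.0370370 + 2.78265e-05] = 0.0185324.
Integral + boundary = 0.0736289.
Order-1 term: 1/12 · (-2.52968e-06 − (-0.0370370)) = 0.00308621.
After k=1: 0.0767151.
Order-2 term: −1/720 · (-4.64588e-08 − (-0.0823045)) = -0.000114312.
After k=2: 0.0766007.
Order-3 term: 1/30240 · (-1.79180e-09 − (-0.384088)) = 1.27013e-05.
After k=3: 0.0766134.
Order-4 term: −1/1209600 · (-1.18466e-10 − (-3.07270)) = -2.54026e-06.

S_4 ≈ 0.0766109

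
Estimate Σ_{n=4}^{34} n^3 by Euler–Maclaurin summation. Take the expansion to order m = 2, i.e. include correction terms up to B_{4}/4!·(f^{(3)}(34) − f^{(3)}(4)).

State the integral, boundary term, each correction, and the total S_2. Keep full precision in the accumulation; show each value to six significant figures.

Integral: ∫_4^34 x^3 dx = 334020.
½[f(4) + f(34)] = ½[64.0000 + 39304.0] = 19684.0.
Running total after boundary: 353704.
Order-1 term: 1/12 · (3468.00 − 48.0000) = 285.000.
After k=1: 353989.
Order-2 term: −1/720 · (6.00000 − 6.00000) = 0.00000.

S_2 ≈ 353989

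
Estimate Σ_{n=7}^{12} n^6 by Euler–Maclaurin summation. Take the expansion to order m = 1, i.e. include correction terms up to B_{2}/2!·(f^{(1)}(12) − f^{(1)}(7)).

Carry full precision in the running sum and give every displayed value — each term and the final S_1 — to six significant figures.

Integral: ∫_7^12 x^6 dx = 5.00118e+06.
Boundary: ½(f(7) + f(12)) = ½(117649 + 2.98598e+06) = 1.55182e+06.
So far: 6.55300e+06.
Correction k=1: B_{2}/2! · (f^{(1)}(12) − f^{(1)}(7)) = 1/12 · (1.49299e+06 − 100842) = 116012.

S_1 ≈ 6.66901e+06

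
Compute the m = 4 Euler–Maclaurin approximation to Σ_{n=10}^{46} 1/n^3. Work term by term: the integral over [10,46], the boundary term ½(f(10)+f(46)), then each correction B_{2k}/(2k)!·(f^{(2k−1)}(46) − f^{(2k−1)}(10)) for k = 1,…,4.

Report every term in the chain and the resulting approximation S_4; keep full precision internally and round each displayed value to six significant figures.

S_4 ≈ 0.00529370

Integral: ∫_10^46 1/x^3 dx = 0.00476371.
Endpoint term: (f(10) + f(46))/2 = (0.00100000 + 1.02737e-05)/2 = 0.000505137.
Running total after boundary: 0.00526884.
k=1: B_{2}/(2)! × [f^{(1)}(46) − f^{(1)}(10)] = 1/12 × (-6.70023e-07 − (-0.000300000)) = 2.49442e-05.
Partial sum through k=1: 0.00529379.
k=2: B_{4}/(4)! × [f^{(3)}(46) − f^{(3)}(10)] = −1/720 × (-6.33292e-09 − (-6.00000e-05)) = -8.33245e-08.
Partial sum through k=2: 0.00529370.
k=3: B_{6}/(6)! × [f^{(5)}(46) − f^{(5)}(10)] = 1/30240 × (-1.25701e-10 − (-2.52000e-05)) = 8.33329e-10.
Partial sum through k=3: 0.00529370.
k=4: B_{8}/(8)! × [f^{(7)}(46) − f^{(7)}(10)] = −1/1209600 × (-4.27715e-12 − (-1.81440e-05)) = -1.50000e-11.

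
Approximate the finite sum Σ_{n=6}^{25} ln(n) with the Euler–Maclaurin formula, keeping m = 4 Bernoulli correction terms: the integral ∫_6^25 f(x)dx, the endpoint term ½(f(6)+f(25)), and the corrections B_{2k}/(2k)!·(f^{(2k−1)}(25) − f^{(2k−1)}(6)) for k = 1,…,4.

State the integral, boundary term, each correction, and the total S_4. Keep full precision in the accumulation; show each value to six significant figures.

Integral: ∫_6^25 ln(x) dx = 50.7213.
Endpoint term: (f(6) + f(25))/2 = (1.79176 + 3.21888)/2 = 2.50532.
So far: 53.2267.
Correction k=1: B_{2}/2! · (f^{(1)}(25) − f^{(1)}(6)) = 1/12 · (0.0400000 − 0.166667) = -0.0105556.
After k=1: 53.2161.
Correction k=2: B_{4}/4! · (f^{(3)}(25) − f^{(3)}(6)) = −1/720 · (0.000128000 − 0.00925926) = 1.26823e-05.
After k=2: 53.2161.
Correction k=3: B_{6}/6! · (f^{(5)}(25) − f^{(5)}(6)) = 1/30240 · (2.45760e-06 − 0.00308642) = -1.01983e-07.
After k=3: 53.2161.
Correction k=4: B_{8}/8! · (f^{(7)}(25) − f^{(7)}(6)) = −1/1209600 · (1.17965e-07 − 0.00257202) = 2.12624e-09.

S_4 ≈ 53.2161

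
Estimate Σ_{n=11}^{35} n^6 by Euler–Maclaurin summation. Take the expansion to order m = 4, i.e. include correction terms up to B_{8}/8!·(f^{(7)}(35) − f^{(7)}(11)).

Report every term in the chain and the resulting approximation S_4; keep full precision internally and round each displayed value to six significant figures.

∫_11^35 x^6 dx evaluates to 9.18854e+09.
Boundary: ½(f(11) + f(35)) = ½(1.77156e+06 + 1.83827e+09) = 9.20019e+08.
So far: 1.01086e+10.
k=1: B_{2}/(2)! × [f^{(1)}(35) − f^{(1)}(11)] = 1/12 × (3.15131e+08 − 966306) = 2.61804e+07.
Running total after k=1: 1.01347e+10.
k=2: B_{4}/(4)! × [f^{(3)}(35) − f^{(3)}(11)] = −1/720 × (5.14500e+06 − 159720) = -6924.00.
Running total after k=2: 1.01347e+10.
k=3: B_{6}/(6)! × [f^{(5)}(35) − f^{(5)}(11)] = 1/30240 × (25200.0 − 7920.00) = 0.571429.
Running total after k=3: 1.01347e+10.
k=4: B_{8}/(8)! × [f^{(7)}(35) − f^{(7)}(11)] = −1/1209600 × (0.00000 − 0.00000) = 0.00000.

S_4 ≈ 1.01347e+10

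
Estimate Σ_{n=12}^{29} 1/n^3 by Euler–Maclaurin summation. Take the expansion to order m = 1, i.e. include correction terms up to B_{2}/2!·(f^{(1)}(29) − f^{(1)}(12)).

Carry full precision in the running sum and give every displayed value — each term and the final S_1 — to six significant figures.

The integral term ∫_12^29 1/x^3 dx = 0.00287769.
Boundary: ½(f(12) + f(29)) = ½(0.000578704 + 4.10021e-05) = 0.000309853.
Running total after boundary: 0.00318754.
k=1: B_{2}/(2)! × [f^{(1)}(29) − f^{(1)}(12)] = 1/12 × (-4.24160e-06 − (-0.000144676)) = 1.17029e-05.

S_1 ≈ 0.00319925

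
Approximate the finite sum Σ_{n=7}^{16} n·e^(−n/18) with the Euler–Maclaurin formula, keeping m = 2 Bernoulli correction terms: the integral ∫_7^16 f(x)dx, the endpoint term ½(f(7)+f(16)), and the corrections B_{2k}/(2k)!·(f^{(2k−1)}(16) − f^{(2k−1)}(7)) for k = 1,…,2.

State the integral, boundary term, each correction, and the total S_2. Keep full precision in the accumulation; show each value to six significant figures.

The integral term ∫_7^16 x·e^(−x/18) dx = 53.4136.
½[f(7) + f(16)] = ½[4.74467 + 6.57780] = 5.66123.
So far: 59.0748.
k=1: B_{2}/(2)! × [f^{(1)}(16) − f^{(1)}(7)] = 1/12 × (0.0456791 − 0.414217) = -0.0307115.
Partial sum through k=1: 59.0441.
k=2: B_{4}/(4)! × [f^{(3)}(16) − f^{(3)}(7)] = −1/720 × (0.00267872 − 0.00546246) = 3.86631e-06.

S_2 ≈ 59.0441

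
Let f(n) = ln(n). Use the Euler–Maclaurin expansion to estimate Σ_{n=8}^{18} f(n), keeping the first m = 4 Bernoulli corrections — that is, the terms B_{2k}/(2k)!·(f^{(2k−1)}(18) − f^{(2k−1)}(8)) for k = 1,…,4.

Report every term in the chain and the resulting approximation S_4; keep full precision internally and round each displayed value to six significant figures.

S_4 ≈ 27.8703

The integral term ∫_8^18 ln(x) dx = 25.3912.
½[f(8) + f(18)] = ½[2.07944 + 2.89037] = 2.48491.
Integral + boundary = 27.8761.
Correction k=1: B_{2}/2! · (f^{(1)}(18) − f^{(1)}(8)) = 1/12 · (0.0555556 − 0.125000) = -0.00578704.
After k=1: 27.8703.
Correction k=2: B_{4}/4! · (f^{(3)}(18) − f^{(3)}(8)) = −1/720 · (0.000342936 − 0.00390625) = 4.94905e-06.
After k=2: 27.8703.
Correction k=3: B_{6}/6! · (f^{(5)}(18) − f^{(5)}(8)) = 1/30240 · (1.27013e-05 − 0.000732422) = -2.38003e-08.
After k=3: 27.8703.
Correction k=4: B_{8}/8! · (f^{(7)}(18) − f^{(7)}(8)) = −1/1209600 · (1.17605e-06 − 0.000343323) = 2.82859e-10.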